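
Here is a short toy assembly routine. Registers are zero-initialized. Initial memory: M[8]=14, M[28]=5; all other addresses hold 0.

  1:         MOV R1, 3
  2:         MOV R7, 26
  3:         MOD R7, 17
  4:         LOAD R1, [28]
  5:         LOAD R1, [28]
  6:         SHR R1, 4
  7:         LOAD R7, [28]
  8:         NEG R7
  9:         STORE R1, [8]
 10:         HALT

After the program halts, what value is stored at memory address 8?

R1=3
R7=26
R7=26%17=9
R1=M[28]=5
R1=M[28]=5
R1=5>>4=0
R7=M[28]=5
R7=-(5)=-5
STORE R1, [8] → M[8]=0
halt.

0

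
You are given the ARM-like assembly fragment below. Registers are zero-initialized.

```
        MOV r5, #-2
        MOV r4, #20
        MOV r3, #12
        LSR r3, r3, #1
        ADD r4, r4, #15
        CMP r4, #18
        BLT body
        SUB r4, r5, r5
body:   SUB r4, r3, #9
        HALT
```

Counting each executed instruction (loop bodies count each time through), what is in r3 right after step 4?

6

after MOV r5, #-2: r5=-2
after MOV r4, #20: r4=20
after MOV r3, #12: r3=12
after LSR r3, r3, #1: r3=12>>1=6
After step 4: r3 = 6.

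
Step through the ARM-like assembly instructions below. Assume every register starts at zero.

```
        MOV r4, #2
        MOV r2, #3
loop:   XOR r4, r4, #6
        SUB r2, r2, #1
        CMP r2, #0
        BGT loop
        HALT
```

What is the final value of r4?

r4=2
r2=3
r4=2^6=4
r2=3-1=2
CMP r2, #0  (cmp 2,0)
BGT loop: taken
r4=4^6=2
r2=2-1=1
CMP r2, #0  (cmp 1,0)
BGT loop: taken
r4=2^6=4
r2=1-1=0
CMP r2, #0  (cmp 0,0)
BGT loop: not taken
halt.

4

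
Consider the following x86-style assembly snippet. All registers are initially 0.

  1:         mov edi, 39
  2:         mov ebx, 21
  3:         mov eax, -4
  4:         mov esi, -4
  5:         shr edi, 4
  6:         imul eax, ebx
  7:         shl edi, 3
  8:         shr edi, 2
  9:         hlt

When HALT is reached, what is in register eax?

-84

after mov edi, 39: edi=39
after mov ebx, 21: ebx=21
after mov eax, -4: eax=-4
after mov esi, -4: esi=-4
after shr edi, 4: edi=39>>4=2
after imul eax, ebx: eax=(-4)*21=-84
after shl edi, 3: edi=2<<3=16
after shr edi, 2: edi=16>>2=4
halt.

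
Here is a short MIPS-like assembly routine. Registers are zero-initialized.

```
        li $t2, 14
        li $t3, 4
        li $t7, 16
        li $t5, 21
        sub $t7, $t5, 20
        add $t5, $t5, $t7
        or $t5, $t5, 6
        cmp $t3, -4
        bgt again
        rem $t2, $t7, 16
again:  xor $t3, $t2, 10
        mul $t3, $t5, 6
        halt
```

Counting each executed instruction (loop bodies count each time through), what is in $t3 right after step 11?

after li $t2, 14: $t2=14
after li $t3, 4: $t3=4
after li $t7, 16: $t7=16
after li $t5, 21: $t5=21
after sub $t7, $t5, 20: $t7=21-20=1
after add $t5, $t5, $t7: $t5=21+1=22
after or $t5, $t5, 6: $t5=22|6=22
cmp $t3, -4  (cmp 4,-4)
bgt again: taken
after xor $t3, $t2, 10: $t3=14^10=4
after mul $t3, $t5, 6: $t3=22*6=132
After step 11: $t3 = 132.

132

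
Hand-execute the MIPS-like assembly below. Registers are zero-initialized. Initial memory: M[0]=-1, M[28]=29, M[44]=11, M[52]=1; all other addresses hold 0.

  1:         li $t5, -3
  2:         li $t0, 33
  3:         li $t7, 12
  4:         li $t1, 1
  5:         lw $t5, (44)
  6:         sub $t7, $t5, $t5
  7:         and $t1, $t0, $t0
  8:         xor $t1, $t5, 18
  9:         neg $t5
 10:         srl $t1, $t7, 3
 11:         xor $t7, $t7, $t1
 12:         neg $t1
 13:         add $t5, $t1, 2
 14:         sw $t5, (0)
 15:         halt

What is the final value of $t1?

0

$t5=-3
$t0=33
$t7=12
$t1=1
$t5=M[44]=11
$t7=11-11=0
$t1=33&33=33
$t1=11^18=25
$t5=-(11)=-11
$t1=0>>3=0
$t7=0^0=0
$t1=-(0)=0
$t5=0+2=2
sw $t5, (0) → M[0]=2
halt.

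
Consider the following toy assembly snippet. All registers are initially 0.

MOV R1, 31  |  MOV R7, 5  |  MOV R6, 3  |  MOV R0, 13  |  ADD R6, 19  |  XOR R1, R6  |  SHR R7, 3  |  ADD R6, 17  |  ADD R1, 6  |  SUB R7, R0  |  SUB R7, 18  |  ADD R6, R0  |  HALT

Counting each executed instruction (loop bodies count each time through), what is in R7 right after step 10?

-13

MOV R1, 31 → R1=31
MOV R7, 5 → R7=5
MOV R6, 3 → R6=3
MOV R0, 13 → R0=13
ADD R6, 19 → R6=3+19=22
XOR R1, R6 → R1=31^22=9
SHR R7, 3 → R7=5>>3=0
ADD R6, 17 → R6=22+17=39
ADD R1, 6 → R1=9+6=15
SUB R7, R0 → R7=0-13=-13
After step 10: R7 = -13.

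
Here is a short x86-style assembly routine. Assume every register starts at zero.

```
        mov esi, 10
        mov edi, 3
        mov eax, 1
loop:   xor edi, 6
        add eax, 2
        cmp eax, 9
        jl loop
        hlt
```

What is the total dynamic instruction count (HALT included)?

after mov esi, 10: esi=10
after mov edi, 3: edi=3
after mov eax, 1: eax=1
after xor edi, 6: edi=3^6=5
after add eax, 2: eax=1+2=3
cmp eax, 9  (cmp 3,9)
jl loop: taken
after xor edi, 6: edi=5^6=3
after add eax, 2: eax=3+2=5
cmp eax, 9  (cmp 5,9)
jl loop: taken
after xor edi, 6: edi=3^6=5
after add eax, 2: eax=5+2=7
cmp eax, 9  (cmp 7,9)
jl loop: taken
after xor edi, 6: edi=5^6=3
after add eax, 2: eax=7+2=9
cmp eax, 9  (cmp 9,9)
jl loop: not taken
halt.
Total executed instructions: 20.

20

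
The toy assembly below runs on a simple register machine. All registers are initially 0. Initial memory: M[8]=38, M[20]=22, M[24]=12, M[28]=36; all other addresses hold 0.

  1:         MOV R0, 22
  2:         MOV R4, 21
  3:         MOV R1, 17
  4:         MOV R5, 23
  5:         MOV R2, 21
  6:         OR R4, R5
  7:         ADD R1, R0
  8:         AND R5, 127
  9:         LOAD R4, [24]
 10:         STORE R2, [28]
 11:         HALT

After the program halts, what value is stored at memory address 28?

R0=22
R4=21
R1=17
R5=23
R2=21
R4=21|23=23
R1=17+22=39
R5=23&127=23
R4=M[24]=12
STORE R2, [28] → M[28]=21
halt.

21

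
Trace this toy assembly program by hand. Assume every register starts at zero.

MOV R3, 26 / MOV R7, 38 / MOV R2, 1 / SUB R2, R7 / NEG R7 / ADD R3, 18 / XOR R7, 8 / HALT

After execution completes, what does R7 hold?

-46

after MOV R3, 26: R3=26
after MOV R7, 38: R7=38
after MOV R2, 1: R2=1
after SUB R2, R7: R2=1-38=-37
after NEG R7: R7=-(38)=-38
after ADD R3, 18: R3=26+18=44
after XOR R7, 8: R7=(-38)^8=-46
halt.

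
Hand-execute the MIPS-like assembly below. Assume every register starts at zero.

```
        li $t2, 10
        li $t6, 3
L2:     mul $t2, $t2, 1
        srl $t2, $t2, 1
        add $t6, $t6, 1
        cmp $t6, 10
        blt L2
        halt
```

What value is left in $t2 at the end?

$t2=10
$t6=3
$t2=10*1=10
$t2=10>>1=5
$t6=3+1=4
cmp $t6, 10  (cmp 4,10)
blt L2: taken
$t2=5*1=5
$t2=5>>1=2
$t6=4+1=5
cmp $t6, 10  (cmp 5,10)
blt L2: taken
$t2=2*1=2
$t2=2>>1=1
$t6=5+1=6
cmp $t6, 10  (cmp 6,10)
blt L2: taken
$t2=1*1=1
$t2=1>>1=0
$t6=6+1=7
cmp $t6, 10  (cmp 7,10)
blt L2: taken
$t2=0*1=0
$t2=0>>1=0
$t6=7+1=8
cmp $t6, 10  (cmp 8,10)
blt L2: taken
$t2=0*1=0
$t2=0>>1=0
$t6=8+1=9
cmp $t6, 10  (cmp 9,10)
blt L2: taken
$t2=0*1=0
$t2=0>>1=0
$t6=9+1=10
cmp $t6, 10  (cmp 10,10)
blt L2: not taken
halt.

0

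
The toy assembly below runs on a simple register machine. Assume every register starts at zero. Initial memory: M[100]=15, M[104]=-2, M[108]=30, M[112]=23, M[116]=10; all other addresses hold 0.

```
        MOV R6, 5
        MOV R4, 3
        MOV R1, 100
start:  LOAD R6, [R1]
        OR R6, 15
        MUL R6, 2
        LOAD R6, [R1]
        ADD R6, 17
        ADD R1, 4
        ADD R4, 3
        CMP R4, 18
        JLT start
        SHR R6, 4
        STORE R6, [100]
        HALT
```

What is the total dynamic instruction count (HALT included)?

51

R6=5
R4=3
R1=100
R6=M[100]=15
R6=15|15=15
R6=15*2=30
R6=M[100]=15
R6=15+17=32
R1=100+4=104
R4=3+3=6
CMP R4, 18  (cmp 6,18)
JLT start: taken
R6=M[104]=-2
R6=(-2)|15=-1
R6=(-1)*2=-2
R6=M[104]=-2
R6=(-2)+17=15
R1=104+4=108
R4=6+3=9
CMP R4, 18  (cmp 9,18)
JLT start: taken
R6=M[108]=30
R6=30|15=31
R6=31*2=62
R6=M[108]=30
R6=30+17=47
R1=108+4=112
R4=9+3=12
CMP R4, 18  (cmp 12,18)
JLT start: taken
R6=M[112]=23
R6=23|15=31
R6=31*2=62
R6=M[112]=23
R6=23+17=40
R1=112+4=116
R4=12+3=15
CMP R4, 18  (cmp 15,18)
JLT start: taken
R6=M[116]=10
R6=10|15=15
R6=15*2=30
R6=M[116]=10
R6=10+17=27
R1=116+4=120
R4=15+3=18
CMP R4, 18  (cmp 18,18)
JLT start: not taken
R6=27>>4=1
STORE R6, [100] → M[100]=1
halt.
Total executed instructions: 51.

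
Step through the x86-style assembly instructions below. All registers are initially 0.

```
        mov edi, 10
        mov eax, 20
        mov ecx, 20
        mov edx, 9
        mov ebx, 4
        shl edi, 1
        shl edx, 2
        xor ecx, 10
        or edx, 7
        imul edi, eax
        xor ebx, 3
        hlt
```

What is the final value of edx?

39

after mov edi, 10: edi=10
after mov eax, 20: eax=20
after mov ecx, 20: ecx=20
after mov edx, 9: edx=9
after mov ebx, 4: ebx=4
after shl edi, 1: edi=10<<1=20
after shl edx, 2: edx=9<<2=36
after xor ecx, 10: ecx=20^10=30
after or edx, 7: edx=36|7=39
after imul edi, eax: edi=20*20=400
after xor ebx, 3: ebx=4^3=7
halt.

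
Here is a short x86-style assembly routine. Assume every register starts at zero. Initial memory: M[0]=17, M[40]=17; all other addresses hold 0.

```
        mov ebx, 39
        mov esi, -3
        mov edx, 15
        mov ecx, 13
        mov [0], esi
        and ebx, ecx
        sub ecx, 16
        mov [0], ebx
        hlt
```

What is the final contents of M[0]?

mov ebx, 39 → ebx=39
mov esi, -3 → esi=-3
mov edx, 15 → edx=15
mov ecx, 13 → ecx=13
mov [0], esi → M[0]=-3
and ebx, ecx → ebx=39&13=5
sub ecx, 16 → ecx=13-16=-3
mov [0], ebx → M[0]=5
halt.

5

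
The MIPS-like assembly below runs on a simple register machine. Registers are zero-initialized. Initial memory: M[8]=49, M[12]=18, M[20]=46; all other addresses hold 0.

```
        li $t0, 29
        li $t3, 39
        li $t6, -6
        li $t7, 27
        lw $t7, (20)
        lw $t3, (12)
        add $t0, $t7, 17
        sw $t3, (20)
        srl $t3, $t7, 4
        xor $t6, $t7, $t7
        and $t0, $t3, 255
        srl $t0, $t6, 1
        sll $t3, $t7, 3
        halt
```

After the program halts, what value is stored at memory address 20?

li $t0, 29 → $t0=29
li $t3, 39 → $t3=39
li $t6, -6 → $t6=-6
li $t7, 27 → $t7=27
lw $t7, (20) → $t7=M[20]=46
lw $t3, (12) → $t3=M[12]=18
add $t0, $t7, 17 → $t0=46+17=63
sw $t3, (20) → M[20]=18
srl $t3, $t7, 4 → $t3=46>>4=2
xor $t6, $t7, $t7 → $t6=46^46=0
and $t0, $t3, 255 → $t0=2&255=2
srl $t0, $t6, 1 → $t0=0>>1=0
sll $t3, $t7, 3 → $t3=46<<3=368
halt.

18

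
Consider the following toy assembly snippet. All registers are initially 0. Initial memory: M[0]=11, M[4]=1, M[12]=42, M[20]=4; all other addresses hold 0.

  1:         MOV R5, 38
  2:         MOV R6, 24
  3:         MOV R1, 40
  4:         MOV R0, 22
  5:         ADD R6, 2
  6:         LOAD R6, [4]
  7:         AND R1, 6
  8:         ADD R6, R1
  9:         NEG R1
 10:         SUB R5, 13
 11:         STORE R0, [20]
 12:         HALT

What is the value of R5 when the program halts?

after MOV R5, 38: R5=38
after MOV R6, 24: R6=24
after MOV R1, 40: R1=40
after MOV R0, 22: R0=22
after ADD R6, 2: R6=24+2=26
after LOAD R6, [4]: R6=M[4]=1
after AND R1, 6: R1=40&6=0
after ADD R6, R1: R6=1+0=1
after NEG R1: R1=-(0)=0
after SUB R5, 13: R5=38-13=25
STORE R0, [20] → M[20]=22
halt.

25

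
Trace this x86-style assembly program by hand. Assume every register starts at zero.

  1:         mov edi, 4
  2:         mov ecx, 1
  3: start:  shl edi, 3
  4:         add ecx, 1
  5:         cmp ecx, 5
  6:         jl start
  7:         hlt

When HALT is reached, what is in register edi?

16384

after mov edi, 4: edi=4
after mov ecx, 1: ecx=1
after shl edi, 3: edi=4<<3=32
after add ecx, 1: ecx=1+1=2
cmp ecx, 5  (cmp 2,5)
jl start: taken
after shl edi, 3: edi=32<<3=256
after add ecx, 1: ecx=2+1=3
cmp ecx, 5  (cmp 3,5)
jl start: taken
after shl edi, 3: edi=256<<3=2048
after add ecx, 1: ecx=3+1=4
cmp ecx, 5  (cmp 4,5)
jl start: taken
after shl edi, 3: edi=2048<<3=16384
after add ecx, 1: ecx=4+1=5
cmp ecx, 5  (cmp 5,5)
jl start: not taken
halt.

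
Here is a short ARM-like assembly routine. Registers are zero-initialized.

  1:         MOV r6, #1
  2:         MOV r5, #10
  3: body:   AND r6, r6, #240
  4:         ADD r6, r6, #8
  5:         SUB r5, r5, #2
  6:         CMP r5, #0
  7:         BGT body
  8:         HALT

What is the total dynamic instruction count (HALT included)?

after MOV r6, #1: r6=1
after MOV r5, #10: r5=10
after AND r6, r6, #240: r6=1&240=0
after ADD r6, r6, #8: r6=0+8=8
after SUB r5, r5, #2: r5=10-2=8
CMP r5, #0  (cmp 8,0)
BGT body: taken
after AND r6, r6, #240: r6=8&240=0
after ADD r6, r6, #8: r6=0+8=8
after SUB r5, r5, #2: r5=8-2=6
CMP r5, #0  (cmp 6,0)
BGT body: taken
after AND r6, r6, #240: r6=8&240=0
after ADD r6, r6, #8: r6=0+8=8
after SUB r5, r5, #2: r5=6-2=4
CMP r5, #0  (cmp 4,0)
BGT body: taken
after AND r6, r6, #240: r6=8&240=0
after ADD r6, r6, #8: r6=0+8=8
after SUB r5, r5, #2: r5=4-2=2
CMP r5, #0  (cmp 2,0)
BGT body: taken
after AND r6, r6, #240: r6=8&240=0
after ADD r6, r6, #8: r6=0+8=8
after SUB r5, r5, #2: r5=2-2=0
CMP r5, #0  (cmp 0,0)
BGT body: not taken
halt.
Total executed instructions: 28.

28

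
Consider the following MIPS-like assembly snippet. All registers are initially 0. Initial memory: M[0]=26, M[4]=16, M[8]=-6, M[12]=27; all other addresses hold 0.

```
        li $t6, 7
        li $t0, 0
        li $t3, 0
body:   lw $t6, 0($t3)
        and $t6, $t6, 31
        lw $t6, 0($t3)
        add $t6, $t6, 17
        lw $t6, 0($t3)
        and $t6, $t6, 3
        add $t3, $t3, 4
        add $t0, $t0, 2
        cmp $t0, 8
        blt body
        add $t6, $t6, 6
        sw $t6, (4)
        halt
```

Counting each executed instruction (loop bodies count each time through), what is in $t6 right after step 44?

9

after li $t6, 7: $t6=7
after li $t0, 0: $t0=0
after li $t3, 0: $t3=0
after lw $t6, 0($t3): $t6=M[0]=26
after and $t6, $t6, 31: $t6=26&31=26
after lw $t6, 0($t3): $t6=M[0]=26
after add $t6, $t6, 17: $t6=26+17=43
after lw $t6, 0($t3): $t6=M[0]=26
after and $t6, $t6, 3: $t6=26&3=2
after add $t3, $t3, 4: $t3=0+4=4
after add $t0, $t0, 2: $t0=0+2=2
cmp $t0, 8  (cmp 2,8)
blt body: taken
after lw $t6, 0($t3): $t6=M[4]=16
after and $t6, $t6, 31: $t6=16&31=16
after lw $t6, 0($t3): $t6=M[4]=16
after add $t6, $t6, 17: $t6=16+17=33
after lw $t6, 0($t3): $t6=M[4]=16
after and $t6, $t6, 3: $t6=16&3=0
after add $t3, $t3, 4: $t3=4+4=8
after add $t0, $t0, 2: $t0=2+2=4
cmp $t0, 8  (cmp 4,8)
blt body: taken
after lw $t6, 0($t3): $t6=M[8]=-6
after and $t6, $t6, 31: $t6=(-6)&31=26
after lw $t6, 0($t3): $t6=M[8]=-6
after add $t6, $t6, 17: $t6=(-6)+17=11
after lw $t6, 0($t3): $t6=M[8]=-6
after and $t6, $t6, 3: $t6=(-6)&3=2
after add $t3, $t3, 4: $t3=8+4=12
after add $t0, $t0, 2: $t0=4+2=6
cmp $t0, 8  (cmp 6,8)
blt body: taken
after lw $t6, 0($t3): $t6=M[12]=27
after and $t6, $t6, 31: $t6=27&31=27
after lw $t6, 0($t3): $t6=M[12]=27
after add $t6, $t6, 17: $t6=27+17=44
after lw $t6, 0($t3): $t6=M[12]=27
after and $t6, $t6, 3: $t6=27&3=3
after add $t3, $t3, 4: $t3=12+4=16
after add $t0, $t0, 2: $t0=6+2=8
cmp $t0, 8  (cmp 8,8)
blt body: not taken
after add $t6, $t6, 6: $t6=3+6=9
After step 44: $t6 = 9.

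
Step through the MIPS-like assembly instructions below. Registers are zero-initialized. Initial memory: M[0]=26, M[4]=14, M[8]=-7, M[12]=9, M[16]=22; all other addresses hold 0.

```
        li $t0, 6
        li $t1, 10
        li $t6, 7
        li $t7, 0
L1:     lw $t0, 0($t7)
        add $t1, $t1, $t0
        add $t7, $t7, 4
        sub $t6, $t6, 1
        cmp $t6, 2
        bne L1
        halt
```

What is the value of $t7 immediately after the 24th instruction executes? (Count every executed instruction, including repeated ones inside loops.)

li $t0, 6 → $t0=6
li $t1, 10 → $t1=10
li $t6, 7 → $t6=7
li $t7, 0 → $t7=0
lw $t0, 0($t7) → $t0=M[0]=26
add $t1, $t1, $t0 → $t1=10+26=36
add $t7, $t7, 4 → $t7=0+4=4
sub $t6, $t6, 1 → $t6=7-1=6
cmp $t6, 2  (cmp 6,2)
bne L1: taken
lw $t0, 0($t7) → $t0=M[4]=14
add $t1, $t1, $t0 → $t1=36+14=50
add $t7, $t7, 4 → $t7=4+4=8
sub $t6, $t6, 1 → $t6=6-1=5
cmp $t6, 2  (cmp 5,2)
bne L1: taken
lw $t0, 0($t7) → $t0=M[8]=-7
add $t1, $t1, $t0 → $t1=50+(-7)=43
add $t7, $t7, 4 → $t7=8+4=12
sub $t6, $t6, 1 → $t6=5-1=4
cmp $t6, 2  (cmp 4,2)
bne L1: taken
lw $t0, 0($t7) → $t0=M[12]=9
add $t1, $t1, $t0 → $t1=43+9=52
After step 24: $t7 = 12.

12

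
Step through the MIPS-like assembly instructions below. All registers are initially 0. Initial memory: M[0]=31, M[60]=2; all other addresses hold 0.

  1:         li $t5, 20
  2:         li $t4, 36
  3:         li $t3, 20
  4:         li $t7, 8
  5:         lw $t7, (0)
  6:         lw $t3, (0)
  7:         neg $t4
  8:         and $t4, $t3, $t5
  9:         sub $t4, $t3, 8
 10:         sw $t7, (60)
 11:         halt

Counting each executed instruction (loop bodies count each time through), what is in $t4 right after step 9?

$t5=20
$t4=36
$t3=20
$t7=8
$t7=M[0]=31
$t3=M[0]=31
$t4=-(36)=-36
$t4=31&20=20
$t4=31-8=23
After step 9: $t4 = 23.

23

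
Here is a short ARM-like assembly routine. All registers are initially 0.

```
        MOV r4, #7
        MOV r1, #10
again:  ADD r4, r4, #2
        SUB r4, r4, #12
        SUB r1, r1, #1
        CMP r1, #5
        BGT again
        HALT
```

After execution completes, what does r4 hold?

-43

after MOV r4, #7: r4=7
after MOV r1, #10: r1=10
after ADD r4, r4, #2: r4=7+2=9
after SUB r4, r4, #12: r4=9-12=-3
after SUB r1, r1, #1: r1=10-1=9
CMP r1, #5  (cmp 9,5)
BGT again: taken
after ADD r4, r4, #2: r4=(-3)+2=-1
after SUB r4, r4, #12: r4=(-1)-12=-13
after SUB r1, r1, #1: r1=9-1=8
CMP r1, #5  (cmp 8,5)
BGT again: taken
after ADD r4, r4, #2: r4=(-13)+2=-11
after SUB r4, r4, #12: r4=(-11)-12=-23
after SUB r1, r1, #1: r1=8-1=7
CMP r1, #5  (cmp 7,5)
BGT again: taken
after ADD r4, r4, #2: r4=(-23)+2=-21
after SUB r4, r4, #12: r4=(-21)-12=-33
after SUB r1, r1, #1: r1=7-1=6
CMP r1, #5  (cmp 6,5)
BGT again: taken
after ADD r4, r4, #2: r4=(-33)+2=-31
after SUB r4, r4, #12: r4=(-31)-12=-43
after SUB r1, r1, #1: r1=6-1=5
CMP r1, #5  (cmp 5,5)
BGT again: not taken
halt.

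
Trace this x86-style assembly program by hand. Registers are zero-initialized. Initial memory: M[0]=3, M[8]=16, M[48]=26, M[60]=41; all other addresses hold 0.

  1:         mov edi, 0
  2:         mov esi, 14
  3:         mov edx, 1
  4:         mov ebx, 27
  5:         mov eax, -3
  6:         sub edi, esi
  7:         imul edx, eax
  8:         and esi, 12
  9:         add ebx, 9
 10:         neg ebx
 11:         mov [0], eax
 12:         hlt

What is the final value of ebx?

-36

after mov edi, 0: edi=0
after mov esi, 14: esi=14
after mov edx, 1: edx=1
after mov ebx, 27: ebx=27
after mov eax, -3: eax=-3
after sub edi, esi: edi=0-14=-14
after imul edx, eax: edx=1*(-3)=-3
after and esi, 12: esi=14&12=12
after add ebx, 9: ebx=27+9=36
after neg ebx: ebx=-(36)=-36
mov [0], eax → M[0]=-3
halt.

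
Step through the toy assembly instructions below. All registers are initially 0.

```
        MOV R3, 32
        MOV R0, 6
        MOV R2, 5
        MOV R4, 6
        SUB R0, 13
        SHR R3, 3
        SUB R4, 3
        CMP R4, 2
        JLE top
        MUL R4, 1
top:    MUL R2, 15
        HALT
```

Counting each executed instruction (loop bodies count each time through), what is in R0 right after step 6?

R3=32
R0=6
R2=5
R4=6
R0=6-13=-7
R3=32>>3=4
After step 6: R0 = -7.

-7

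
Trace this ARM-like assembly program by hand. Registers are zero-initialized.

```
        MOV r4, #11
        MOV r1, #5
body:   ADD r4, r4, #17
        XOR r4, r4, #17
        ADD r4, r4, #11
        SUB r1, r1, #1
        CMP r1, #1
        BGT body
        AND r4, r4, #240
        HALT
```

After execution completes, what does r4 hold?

r4=11
r1=5
r4=11+17=28
r4=28^17=13
r4=13+11=24
r1=5-1=4
CMP r1, #1  (cmp 4,1)
BGT body: taken
r4=24+17=41
r4=41^17=56
r4=56+11=67
r1=4-1=3
CMP r1, #1  (cmp 3,1)
BGT body: taken
r4=67+17=84
r4=84^17=69
r4=69+11=80
r1=3-1=2
CMP r1, #1  (cmp 2,1)
BGT body: taken
r4=80+17=97
r4=97^17=112
r4=112+11=123
r1=2-1=1
CMP r1, #1  (cmp 1,1)
BGT body: not taken
r4=123&240=112
halt.

112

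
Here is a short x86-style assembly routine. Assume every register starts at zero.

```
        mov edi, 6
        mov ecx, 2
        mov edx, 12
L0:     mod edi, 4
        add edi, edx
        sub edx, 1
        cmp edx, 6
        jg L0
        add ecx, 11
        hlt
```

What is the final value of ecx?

mov edi, 6 → edi=6
mov ecx, 2 → ecx=2
mov edx, 12 → edx=12
mod edi, 4 → edi=6%4=2
add edi, edx → edi=2+12=14
sub edx, 1 → edx=12-1=11
cmp edx, 6  (cmp 11,6)
jg L0: taken
mod edi, 4 → edi=14%4=2
add edi, edx → edi=2+11=13
sub edx, 1 → edx=11-1=10
cmp edx, 6  (cmp 10,6)
jg L0: taken
mod edi, 4 → edi=13%4=1
add edi, edx → edi=1+10=11
sub edx, 1 → edx=10-1=9
cmp edx, 6  (cmp 9,6)
jg L0: taken
mod edi, 4 → edi=11%4=3
add edi, edx → edi=3+9=12
sub edx, 1 → edx=9-1=8
cmp edx, 6  (cmp 8,6)
jg L0: taken
mod edi, 4 → edi=12%4=0
add edi, edx → edi=0+8=8
sub edx, 1 → edx=8-1=7
cmp edx, 6  (cmp 7,6)
jg L0: taken
mod edi, 4 → edi=8%4=0
add edi, edx → edi=0+7=7
sub edx, 1 → edx=7-1=6
cmp edx, 6  (cmp 6,6)
jg L0: not taken
add ecx, 11 → ecx=2+11=13
halt.

13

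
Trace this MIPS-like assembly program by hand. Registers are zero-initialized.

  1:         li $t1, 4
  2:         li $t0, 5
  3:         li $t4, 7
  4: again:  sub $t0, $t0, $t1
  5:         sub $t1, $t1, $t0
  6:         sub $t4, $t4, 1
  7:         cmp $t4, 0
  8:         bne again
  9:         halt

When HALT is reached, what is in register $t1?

555

$t1=4
$t0=5
$t4=7
$t0=5-4=1
$t1=4-1=3
$t4=7-1=6
cmp $t4, 0  (cmp 6,0)
bne again: taken
$t0=1-3=-2
$t1=3-(-2)=5
$t4=6-1=5
cmp $t4, 0  (cmp 5,0)
bne again: taken
$t0=(-2)-5=-7
$t1=5-(-7)=12
$t4=5-1=4
cmp $t4, 0  (cmp 4,0)
bne again: taken
$t0=(-7)-12=-19
$t1=12-(-19)=31
$t4=4-1=3
cmp $t4, 0  (cmp 3,0)
bne again: taken
$t0=(-19)-31=-50
$t1=31-(-50)=81
$t4=3-1=2
cmp $t4, 0  (cmp 2,0)
bne again: taken
$t0=(-50)-81=-131
$t1=81-(-131)=212
$t4=2-1=1
cmp $t4, 0  (cmp 1,0)
bne again: taken
$t0=(-131)-212=-343
$t1=212-(-343)=555
$t4=1-1=0
cmp $t4, 0  (cmp 0,0)
bne again: not taken
halt.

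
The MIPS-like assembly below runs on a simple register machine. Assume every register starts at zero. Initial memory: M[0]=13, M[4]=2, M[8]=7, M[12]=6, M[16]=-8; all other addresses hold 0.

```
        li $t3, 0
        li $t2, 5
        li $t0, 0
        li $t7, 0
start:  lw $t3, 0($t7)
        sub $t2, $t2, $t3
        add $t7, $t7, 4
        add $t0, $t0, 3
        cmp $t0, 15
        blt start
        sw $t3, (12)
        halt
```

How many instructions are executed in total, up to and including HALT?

36

li $t3, 0 → $t3=0
li $t2, 5 → $t2=5
li $t0, 0 → $t0=0
li $t7, 0 → $t7=0
lw $t3, 0($t7) → $t3=M[0]=13
sub $t2, $t2, $t3 → $t2=5-13=-8
add $t7, $t7, 4 → $t7=0+4=4
add $t0, $t0, 3 → $t0=0+3=3
cmp $t0, 15  (cmp 3,15)
blt start: taken
lw $t3, 0($t7) → $t3=M[4]=2
sub $t2, $t2, $t3 → $t2=(-8)-2=-10
add $t7, $t7, 4 → $t7=4+4=8
add $t0, $t0, 3 → $t0=3+3=6
cmp $t0, 15  (cmp 6,15)
blt start: taken
lw $t3, 0($t7) → $t3=M[8]=7
sub $t2, $t2, $t3 → $t2=(-10)-7=-17
add $t7, $t7, 4 → $t7=8+4=12
add $t0, $t0, 3 → $t0=6+3=9
cmp $t0, 15  (cmp 9,15)
blt start: taken
lw $t3, 0($t7) → $t3=M[12]=6
sub $t2, $t2, $t3 → $t2=(-17)-6=-23
add $t7, $t7, 4 → $t7=12+4=16
add $t0, $t0, 3 → $t0=9+3=12
cmp $t0, 15  (cmp 12,15)
blt start: taken
lw $t3, 0($t7) → $t3=M[16]=-8
sub $t2, $t2, $t3 → $t2=(-23)-(-8)=-15
add $t7, $t7, 4 → $t7=16+4=20
add $t0, $t0, 3 → $t0=12+3=15
cmp $t0, 15  (cmp 15,15)
blt start: not taken
sw $t3, (12) → M[12]=-8
halt.
Total executed instructions: 36.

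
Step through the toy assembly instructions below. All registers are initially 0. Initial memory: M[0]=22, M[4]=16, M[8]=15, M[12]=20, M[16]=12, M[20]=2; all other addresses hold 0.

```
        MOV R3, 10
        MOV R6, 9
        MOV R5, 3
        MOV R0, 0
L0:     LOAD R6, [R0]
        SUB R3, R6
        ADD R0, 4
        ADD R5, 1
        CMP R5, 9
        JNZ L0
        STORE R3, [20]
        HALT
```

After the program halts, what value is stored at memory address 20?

after MOV R3, 10: R3=10
after MOV R6, 9: R6=9
after MOV R5, 3: R5=3
after MOV R0, 0: R0=0
after LOAD R6, [R0]: R6=M[0]=22
after SUB R3, R6: R3=10-22=-12
after ADD R0, 4: R0=0+4=4
after ADD R5, 1: R5=3+1=4
CMP R5, 9  (cmp 4,9)
JNZ L0: taken
after LOAD R6, [R0]: R6=M[4]=16
after SUB R3, R6: R3=(-12)-16=-28
after ADD R0, 4: R0=4+4=8
after ADD R5, 1: R5=4+1=5
CMP R5, 9  (cmp 5,9)
JNZ L0: taken
after LOAD R6, [R0]: R6=M[8]=15
after SUB R3, R6: R3=(-28)-15=-43
after ADD R0, 4: R0=8+4=12
after ADD R5, 1: R5=5+1=6
CMP R5, 9  (cmp 6,9)
JNZ L0: taken
after LOAD R6, [R0]: R6=M[12]=20
after SUB R3, R6: R3=(-43)-20=-63
after ADD R0, 4: R0=12+4=16
after ADD R5, 1: R5=6+1=7
CMP R5, 9  (cmp 7,9)
JNZ L0: taken
after LOAD R6, [R0]: R6=M[16]=12
after SUB R3, R6: R3=(-63)-12=-75
after ADD R0, 4: R0=16+4=20
after ADD R5, 1: R5=7+1=8
CMP R5, 9  (cmp 8,9)
JNZ L0: taken
after LOAD R6, [R0]: R6=M[20]=2
after SUB R3, R6: R3=(-75)-2=-77
after ADD R0, 4: R0=20+4=24
after ADD R5, 1: R5=8+1=9
CMP R5, 9  (cmp 9,9)
JNZ L0: not taken
STORE R3, [20] → M[20]=-77
halt.

-77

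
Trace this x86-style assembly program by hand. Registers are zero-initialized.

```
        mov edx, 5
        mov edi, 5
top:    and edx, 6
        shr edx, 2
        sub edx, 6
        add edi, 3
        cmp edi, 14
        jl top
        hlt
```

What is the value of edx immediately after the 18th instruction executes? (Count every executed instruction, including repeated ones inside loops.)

-6

after mov edx, 5: edx=5
after mov edi, 5: edi=5
after and edx, 6: edx=5&6=4
after shr edx, 2: edx=4>>2=1
after sub edx, 6: edx=1-6=-5
after add edi, 3: edi=5+3=8
cmp edi, 14  (cmp 8,14)
jl top: taken
after and edx, 6: edx=(-5)&6=2
after shr edx, 2: edx=2>>2=0
after sub edx, 6: edx=0-6=-6
after add edi, 3: edi=8+3=11
cmp edi, 14  (cmp 11,14)
jl top: taken
after and edx, 6: edx=(-6)&6=2
after shr edx, 2: edx=2>>2=0
after sub edx, 6: edx=0-6=-6
after add edi, 3: edi=11+3=14
After step 18: edx = -6.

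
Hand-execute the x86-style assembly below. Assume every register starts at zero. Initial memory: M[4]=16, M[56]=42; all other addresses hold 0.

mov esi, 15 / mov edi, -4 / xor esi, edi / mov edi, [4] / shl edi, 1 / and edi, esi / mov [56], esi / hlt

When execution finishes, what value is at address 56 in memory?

mov esi, 15 → esi=15
mov edi, -4 → edi=-4
xor esi, edi → esi=15^(-4)=-13
mov edi, [4] → edi=M[4]=16
shl edi, 1 → edi=16<<1=32
and edi, esi → edi=32&(-13)=32
mov [56], esi → M[56]=-13
halt.

-13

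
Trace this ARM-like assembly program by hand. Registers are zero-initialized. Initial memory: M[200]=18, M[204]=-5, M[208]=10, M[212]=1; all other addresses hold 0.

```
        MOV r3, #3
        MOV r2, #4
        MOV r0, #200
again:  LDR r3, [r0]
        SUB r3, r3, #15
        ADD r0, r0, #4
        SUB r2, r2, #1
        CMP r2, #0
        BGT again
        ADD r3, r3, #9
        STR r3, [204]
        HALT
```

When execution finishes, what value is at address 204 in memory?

-5

r3=3
r2=4
r0=200
r3=M[200]=18
r3=18-15=3
r0=200+4=204
r2=4-1=3
CMP r2, #0  (cmp 3,0)
BGT again: taken
r3=M[204]=-5
r3=(-5)-15=-20
r0=204+4=208
r2=3-1=2
CMP r2, #0  (cmp 2,0)
BGT again: taken
r3=M[208]=10
r3=10-15=-5
r0=208+4=212
r2=2-1=1
CMP r2, #0  (cmp 1,0)
BGT again: taken
r3=M[212]=1
r3=1-15=-14
r0=212+4=216
r2=1-1=0
CMP r2, #0  (cmp 0,0)
BGT again: not taken
r3=(-14)+9=-5
STR r3, [204] → M[204]=-5
halt.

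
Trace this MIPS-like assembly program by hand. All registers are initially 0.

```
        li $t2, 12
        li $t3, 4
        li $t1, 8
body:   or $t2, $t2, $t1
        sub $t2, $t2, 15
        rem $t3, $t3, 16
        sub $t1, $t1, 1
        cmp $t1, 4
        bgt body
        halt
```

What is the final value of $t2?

li $t2, 12 → $t2=12
li $t3, 4 → $t3=4
li $t1, 8 → $t1=8
or $t2, $t2, $t1 → $t2=12|8=12
sub $t2, $t2, 15 → $t2=12-15=-3
rem $t3, $t3, 16 → $t3=4%16=4
sub $t1, $t1, 1 → $t1=8-1=7
cmp $t1, 4  (cmp 7,4)
bgt body: taken
or $t2, $t2, $t1 → $t2=(-3)|7=-1
sub $t2, $t2, 15 → $t2=(-1)-15=-16
rem $t3, $t3, 16 → $t3=4%16=4
sub $t1, $t1, 1 → $t1=7-1=6
cmp $t1, 4  (cmp 6,4)
bgt body: taken
or $t2, $t2, $t1 → $t2=(-16)|6=-10
sub $t2, $t2, 15 → $t2=(-10)-15=-25
rem $t3, $t3, 16 → $t3=4%16=4
sub $t1, $t1, 1 → $t1=6-1=5
cmp $t1, 4  (cmp 5,4)
bgt body: taken
or $t2, $t2, $t1 → $t2=(-25)|5=-25
sub $t2, $t2, 15 → $t2=(-25)-15=-40
rem $t3, $t3, 16 → $t3=4%16=4
sub $t1, $t1, 1 → $t1=5-1=4
cmp $t1, 4  (cmp 4,4)
bgt body: not taken
halt.

-40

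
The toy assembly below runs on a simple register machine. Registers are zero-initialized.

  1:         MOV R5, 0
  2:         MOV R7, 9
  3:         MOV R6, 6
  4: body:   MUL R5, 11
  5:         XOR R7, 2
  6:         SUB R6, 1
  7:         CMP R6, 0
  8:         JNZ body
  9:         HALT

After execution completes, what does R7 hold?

R5=0
R7=9
R6=6
R5=0*11=0
R7=9^2=11
R6=6-1=5
CMP R6, 0  (cmp 5,0)
JNZ body: taken
R5=0*11=0
R7=11^2=9
R6=5-1=4
CMP R6, 0  (cmp 4,0)
JNZ body: taken
R5=0*11=0
R7=9^2=11
R6=4-1=3
CMP R6, 0  (cmp 3,0)
JNZ body: taken
R5=0*11=0
R7=11^2=9
R6=3-1=2
CMP R6, 0  (cmp 2,0)
JNZ body: taken
R5=0*11=0
R7=9^2=11
R6=2-1=1
CMP R6, 0  (cmp 1,0)
JNZ body: taken
R5=0*11=0
R7=11^2=9
R6=1-1=0
CMP R6, 0  (cmp 0,0)
JNZ body: not taken
halt.

9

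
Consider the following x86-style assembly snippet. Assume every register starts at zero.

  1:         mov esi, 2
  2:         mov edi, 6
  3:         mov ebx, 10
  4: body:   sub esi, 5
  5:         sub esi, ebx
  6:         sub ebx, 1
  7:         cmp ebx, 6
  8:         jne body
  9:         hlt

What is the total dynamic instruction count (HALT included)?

24

esi=2
edi=6
ebx=10
esi=2-5=-3
esi=(-3)-10=-13
ebx=10-1=9
cmp ebx, 6  (cmp 9,6)
jne body: taken
esi=(-13)-5=-18
esi=(-18)-9=-27
ebx=9-1=8
cmp ebx, 6  (cmp 8,6)
jne body: taken
esi=(-27)-5=-32
esi=(-32)-8=-40
ebx=8-1=7
cmp ebx, 6  (cmp 7,6)
jne body: taken
esi=(-40)-5=-45
esi=(-45)-7=-52
ebx=7-1=6
cmp ebx, 6  (cmp 6,6)
jne body: not taken
halt.
Total executed instructions: 24.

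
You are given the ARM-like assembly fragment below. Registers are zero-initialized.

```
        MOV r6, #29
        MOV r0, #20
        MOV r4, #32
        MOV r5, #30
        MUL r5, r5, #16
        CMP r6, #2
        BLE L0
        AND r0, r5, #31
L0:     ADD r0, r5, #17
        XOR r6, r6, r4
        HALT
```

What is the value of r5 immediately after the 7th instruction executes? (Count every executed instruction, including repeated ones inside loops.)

480

MOV r6, #29 → r6=29
MOV r0, #20 → r0=20
MOV r4, #32 → r4=32
MOV r5, #30 → r5=30
MUL r5, r5, #16 → r5=30*16=480
CMP r6, #2  (cmp 29,2)
BLE L0: not taken
After step 7: r5 = 480.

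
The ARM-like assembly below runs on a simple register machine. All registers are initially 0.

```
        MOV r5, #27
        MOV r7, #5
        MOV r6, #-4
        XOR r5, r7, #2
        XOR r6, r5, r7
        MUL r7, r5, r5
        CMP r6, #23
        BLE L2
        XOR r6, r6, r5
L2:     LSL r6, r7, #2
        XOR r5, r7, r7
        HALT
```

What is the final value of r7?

after MOV r5, #27: r5=27
after MOV r7, #5: r7=5
after MOV r6, #-4: r6=-4
after XOR r5, r7, #2: r5=5^2=7
after XOR r6, r5, r7: r6=7^5=2
after MUL r7, r5, r5: r7=7*7=49
CMP r6, #23  (cmp 2,23)
BLE L2: taken
after LSL r6, r7, #2: r6=49<<2=196
after XOR r5, r7, r7: r5=49^49=0
halt.

49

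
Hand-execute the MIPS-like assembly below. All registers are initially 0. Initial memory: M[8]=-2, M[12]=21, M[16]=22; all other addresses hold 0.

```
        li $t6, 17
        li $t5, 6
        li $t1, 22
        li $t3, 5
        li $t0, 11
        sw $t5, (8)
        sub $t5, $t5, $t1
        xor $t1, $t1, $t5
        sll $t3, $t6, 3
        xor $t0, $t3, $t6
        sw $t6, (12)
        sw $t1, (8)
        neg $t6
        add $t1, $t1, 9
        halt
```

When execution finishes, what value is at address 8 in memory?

after li $t6, 17: $t6=17
after li $t5, 6: $t5=6
after li $t1, 22: $t1=22
after li $t3, 5: $t3=5
after li $t0, 11: $t0=11
sw $t5, (8) → M[8]=6
after sub $t5, $t5, $t1: $t5=6-22=-16
after xor $t1, $t1, $t5: $t1=22^(-16)=-26
after sll $t3, $t6, 3: $t3=17<<3=136
after xor $t0, $t3, $t6: $t0=136^17=153
sw $t6, (12) → M[12]=17
sw $t1, (8) → M[8]=-26
after neg $t6: $t6=-(17)=-17
after add $t1, $t1, 9: $t1=(-26)+9=-17
halt.

-26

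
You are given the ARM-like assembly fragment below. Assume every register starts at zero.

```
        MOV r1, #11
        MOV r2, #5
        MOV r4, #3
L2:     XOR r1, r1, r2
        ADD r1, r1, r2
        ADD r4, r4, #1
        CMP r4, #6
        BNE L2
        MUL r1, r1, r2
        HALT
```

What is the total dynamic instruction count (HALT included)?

MOV r1, #11 → r1=11
MOV r2, #5 → r2=5
MOV r4, #3 → r4=3
XOR r1, r1, r2 → r1=11^5=14
ADD r1, r1, r2 → r1=14+5=19
ADD r4, r4, #1 → r4=3+1=4
CMP r4, #6  (cmp 4,6)
BNE L2: taken
XOR r1, r1, r2 → r1=19^5=22
ADD r1, r1, r2 → r1=22+5=27
ADD r4, r4, #1 → r4=4+1=5
CMP r4, #6  (cmp 5,6)
BNE L2: taken
XOR r1, r1, r2 → r1=27^5=30
ADD r1, r1, r2 → r1=30+5=35
ADD r4, r4, #1 → r4=5+1=6
CMP r4, #6  (cmp 6,6)
BNE L2: not taken
MUL r1, r1, r2 → r1=35*5=175
halt.
Total executed instructions: 20.

20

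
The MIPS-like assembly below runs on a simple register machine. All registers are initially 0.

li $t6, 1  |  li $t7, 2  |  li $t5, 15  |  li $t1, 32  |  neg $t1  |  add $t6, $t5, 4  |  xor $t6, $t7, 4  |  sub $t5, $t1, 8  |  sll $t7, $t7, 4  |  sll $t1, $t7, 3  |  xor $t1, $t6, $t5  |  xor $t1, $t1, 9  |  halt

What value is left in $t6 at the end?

6

$t6=1
$t7=2
$t5=15
$t1=32
$t1=-(32)=-32
$t6=15+4=19
$t6=2^4=6
$t5=(-32)-8=-40
$t7=2<<4=32
$t1=32<<3=256
$t1=6^(-40)=-34
$t1=(-34)^9=-41
halt.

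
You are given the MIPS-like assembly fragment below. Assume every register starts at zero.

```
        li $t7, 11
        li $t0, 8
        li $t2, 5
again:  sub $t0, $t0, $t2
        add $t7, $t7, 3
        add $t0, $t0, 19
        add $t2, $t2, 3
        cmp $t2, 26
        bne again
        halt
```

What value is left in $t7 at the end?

after li $t7, 11: $t7=11
after li $t0, 8: $t0=8
after li $t2, 5: $t2=5
after sub $t0, $t0, $t2: $t0=8-5=3
after add $t7, $t7, 3: $t7=11+3=14
after add $t0, $t0, 19: $t0=3+19=22
after add $t2, $t2, 3: $t2=5+3=8
cmp $t2, 26  (cmp 8,26)
bne again: taken
after sub $t0, $t0, $t2: $t0=22-8=14
after add $t7, $t7, 3: $t7=14+3=17
after add $t0, $t0, 19: $t0=14+19=33
after add $t2, $t2, 3: $t2=8+3=11
cmp $t2, 26  (cmp 11,26)
bne again: taken
after sub $t0, $t0, $t2: $t0=33-11=22
after add $t7, $t7, 3: $t7=17+3=20
after add $t0, $t0, 19: $t0=22+19=41
after add $t2, $t2, 3: $t2=11+3=14
cmp $t2, 26  (cmp 14,26)
bne again: taken
after sub $t0, $t0, $t2: $t0=41-14=27
after add $t7, $t7, 3: $t7=20+3=23
after add $t0, $t0, 19: $t0=27+19=46
after add $t2, $t2, 3: $t2=14+3=17
cmp $t2, 26  (cmp 17,26)
bne again: taken
after sub $t0, $t0, $t2: $t0=46-17=29
after add $t7, $t7, 3: $t7=23+3=26
after add $t0, $t0, 19: $t0=29+19=48
after add $t2, $t2, 3: $t2=17+3=20
cmp $t2, 26  (cmp 20,26)
bne again: taken
after sub $t0, $t0, $t2: $t0=48-20=28
after add $t7, $t7, 3: $t7=26+3=29
after add $t0, $t0, 19: $t0=28+19=47
after add $t2, $t2, 3: $t2=20+3=23
cmp $t2, 26  (cmp 23,26)
bne again: taken
after sub $t0, $t0, $t2: $t0=47-23=24
after add $t7, $t7, 3: $t7=29+3=32
after add $t0, $t0, 19: $t0=24+19=43
after add $t2, $t2, 3: $t2=23+3=26
cmp $t2, 26  (cmp 26,26)
bne again: not taken
halt.

32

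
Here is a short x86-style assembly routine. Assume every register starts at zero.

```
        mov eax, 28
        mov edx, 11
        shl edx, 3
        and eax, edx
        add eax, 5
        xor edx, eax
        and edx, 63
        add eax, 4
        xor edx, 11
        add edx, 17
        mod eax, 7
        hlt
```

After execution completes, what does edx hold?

mov eax, 28 → eax=28
mov edx, 11 → edx=11
shl edx, 3 → edx=11<<3=88
and eax, edx → eax=28&88=24
add eax, 5 → eax=24+5=29
xor edx, eax → edx=88^29=69
and edx, 63 → edx=69&63=5
add eax, 4 → eax=29+4=33
xor edx, 11 → edx=5^11=14
add edx, 17 → edx=14+17=31
mod eax, 7 → eax=33%7=5
halt.

31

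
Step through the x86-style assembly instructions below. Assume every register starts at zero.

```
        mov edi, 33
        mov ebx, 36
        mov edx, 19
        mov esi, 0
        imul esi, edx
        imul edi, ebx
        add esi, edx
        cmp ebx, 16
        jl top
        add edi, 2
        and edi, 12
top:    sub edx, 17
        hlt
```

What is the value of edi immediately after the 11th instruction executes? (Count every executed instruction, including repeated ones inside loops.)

edi=33
ebx=36
edx=19
esi=0
esi=0*19=0
edi=33*36=1188
esi=0+19=19
cmp ebx, 16  (cmp 36,16)
jl top: not taken
edi=1188+2=1190
edi=1190&12=4
After step 11: edi = 4.

4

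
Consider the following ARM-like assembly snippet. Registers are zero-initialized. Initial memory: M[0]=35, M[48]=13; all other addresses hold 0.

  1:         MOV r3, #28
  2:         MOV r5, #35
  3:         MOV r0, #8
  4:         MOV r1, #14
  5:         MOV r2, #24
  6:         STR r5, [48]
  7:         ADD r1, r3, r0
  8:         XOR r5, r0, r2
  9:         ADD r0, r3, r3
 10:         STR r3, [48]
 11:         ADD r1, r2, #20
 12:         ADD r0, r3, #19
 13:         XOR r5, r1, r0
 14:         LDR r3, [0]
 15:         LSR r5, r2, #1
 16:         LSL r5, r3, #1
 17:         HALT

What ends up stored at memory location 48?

r3=28
r5=35
r0=8
r1=14
r2=24
STR r5, [48] → M[48]=35
r1=28+8=36
r5=8^24=16
r0=28+28=56
STR r3, [48] → M[48]=28
r1=24+20=44
r0=28+19=47
r5=44^47=3
r3=M[0]=35
r5=24>>1=12
r5=35<<1=70
halt.

28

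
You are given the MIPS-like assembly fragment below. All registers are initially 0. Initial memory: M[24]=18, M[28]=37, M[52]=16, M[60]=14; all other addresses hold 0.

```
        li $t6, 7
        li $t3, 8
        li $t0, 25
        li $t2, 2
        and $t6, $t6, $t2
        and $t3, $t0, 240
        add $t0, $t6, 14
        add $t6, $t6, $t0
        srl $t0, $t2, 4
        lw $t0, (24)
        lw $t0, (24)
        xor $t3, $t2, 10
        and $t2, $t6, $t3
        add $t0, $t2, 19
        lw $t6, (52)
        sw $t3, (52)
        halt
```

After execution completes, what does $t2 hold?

0

li $t6, 7 → $t6=7
li $t3, 8 → $t3=8
li $t0, 25 → $t0=25
li $t2, 2 → $t2=2
and $t6, $t6, $t2 → $t6=7&2=2
and $t3, $t0, 240 → $t3=25&240=16
add $t0, $t6, 14 → $t0=2+14=16
add $t6, $t6, $t0 → $t6=2+16=18
srl $t0, $t2, 4 → $t0=2>>4=0
lw $t0, (24) → $t0=M[24]=18
lw $t0, (24) → $t0=M[24]=18
xor $t3, $t2, 10 → $t3=2^10=8
and $t2, $t6, $t3 → $t2=18&8=0
add $t0, $t2, 19 → $t0=0+19=19
lw $t6, (52) → $t6=M[52]=16
sw $t3, (52) → M[52]=8
halt.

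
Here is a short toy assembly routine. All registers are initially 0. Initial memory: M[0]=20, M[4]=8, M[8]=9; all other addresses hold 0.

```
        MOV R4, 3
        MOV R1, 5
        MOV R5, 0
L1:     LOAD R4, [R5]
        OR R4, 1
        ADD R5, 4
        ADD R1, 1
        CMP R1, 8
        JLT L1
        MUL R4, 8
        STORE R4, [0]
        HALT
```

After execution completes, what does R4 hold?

72

after MOV R4, 3: R4=3
after MOV R1, 5: R1=5
after MOV R5, 0: R5=0
after LOAD R4, [R5]: R4=M[0]=20
after OR R4, 1: R4=20|1=21
after ADD R5, 4: R5=0+4=4
after ADD R1, 1: R1=5+1=6
CMP R1, 8  (cmp 6,8)
JLT L1: taken
after LOAD R4, [R5]: R4=M[4]=8
after OR R4, 1: R4=8|1=9
after ADD R5, 4: R5=4+4=8
after ADD R1, 1: R1=6+1=7
CMP R1, 8  (cmp 7,8)
JLT L1: taken
after LOAD R4, [R5]: R4=M[8]=9
after OR R4, 1: R4=9|1=9
after ADD R5, 4: R5=8+4=12
after ADD R1, 1: R1=7+1=8
CMP R1, 8  (cmp 8,8)
JLT L1: not taken
after MUL R4, 8: R4=9*8=72
STORE R4, [0] → M[0]=72
halt.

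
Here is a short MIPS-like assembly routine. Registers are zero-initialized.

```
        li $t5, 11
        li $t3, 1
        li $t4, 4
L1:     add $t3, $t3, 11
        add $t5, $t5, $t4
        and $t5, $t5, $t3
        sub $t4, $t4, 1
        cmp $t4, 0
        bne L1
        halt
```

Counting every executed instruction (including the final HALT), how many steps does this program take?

28

after li $t5, 11: $t5=11
after li $t3, 1: $t3=1
after li $t4, 4: $t4=4
after add $t3, $t3, 11: $t3=1+11=12
after add $t5, $t5, $t4: $t5=11+4=15
after and $t5, $t5, $t3: $t5=15&12=12
after sub $t4, $t4, 1: $t4=4-1=3
cmp $t4, 0  (cmp 3,0)
bne L1: taken
after add $t3, $t3, 11: $t3=12+11=23
after add $t5, $t5, $t4: $t5=12+3=15
after and $t5, $t5, $t3: $t5=15&23=7
after sub $t4, $t4, 1: $t4=3-1=2
cmp $t4, 0  (cmp 2,0)
bne L1: taken
after add $t3, $t3, 11: $t3=23+11=34
after add $t5, $t5, $t4: $t5=7+2=9
after and $t5, $t5, $t3: $t5=9&34=0
after sub $t4, $t4, 1: $t4=2-1=1
cmp $t4, 0  (cmp 1,0)
bne L1: taken
after add $t3, $t3, 11: $t3=34+11=45
after add $t5, $t5, $t4: $t5=0+1=1
after and $t5, $t5, $t3: $t5=1&45=1
after sub $t4, $t4, 1: $t4=1-1=0
cmp $t4, 0  (cmp 0,0)
bne L1: not taken
halt.
Total executed instructions: 28.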